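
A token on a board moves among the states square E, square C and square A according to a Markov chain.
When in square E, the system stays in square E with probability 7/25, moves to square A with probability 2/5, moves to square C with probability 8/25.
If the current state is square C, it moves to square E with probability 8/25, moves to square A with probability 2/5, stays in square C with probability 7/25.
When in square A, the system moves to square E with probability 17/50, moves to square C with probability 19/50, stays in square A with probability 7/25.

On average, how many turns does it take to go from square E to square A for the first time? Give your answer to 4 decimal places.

2.5000

Let t(s) be the expected number of turns to first reach square A from state s, with t(square A) = 0. Conditioning on the first turn:
t(square E) = 1 + 0.28·t(square E) + 0.32·t(square C)
t(square C) = 1 + 0.32·t(square E) + 0.28·t(square C)
Solving: t(square E) = 2.5000, t(square C) = 2.5000.
Expected turns from square E to square A: 2.5000.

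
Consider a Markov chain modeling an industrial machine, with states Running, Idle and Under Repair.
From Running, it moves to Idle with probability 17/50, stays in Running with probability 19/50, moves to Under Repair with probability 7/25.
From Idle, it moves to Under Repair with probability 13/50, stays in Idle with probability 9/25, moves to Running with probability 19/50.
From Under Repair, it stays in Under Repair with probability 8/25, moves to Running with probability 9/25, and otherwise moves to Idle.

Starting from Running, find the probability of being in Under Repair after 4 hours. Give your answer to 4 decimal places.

0.2846

Propagate the distribution vector 4 hours from Running.
After 0 hours: (1.0000, 0.0000, 0.0000)
After 1 hour: (0.3800, 0.3400, 0.2800)
After 2 hours: (0.3744, 0.3412, 0.2844)
After 3 hours: (0.3743, 0.3411, 0.2846)
After 4 hours: (0.3743, 0.3411, 0.2846)
P(in Under Repair after 4 hours) = 0.2846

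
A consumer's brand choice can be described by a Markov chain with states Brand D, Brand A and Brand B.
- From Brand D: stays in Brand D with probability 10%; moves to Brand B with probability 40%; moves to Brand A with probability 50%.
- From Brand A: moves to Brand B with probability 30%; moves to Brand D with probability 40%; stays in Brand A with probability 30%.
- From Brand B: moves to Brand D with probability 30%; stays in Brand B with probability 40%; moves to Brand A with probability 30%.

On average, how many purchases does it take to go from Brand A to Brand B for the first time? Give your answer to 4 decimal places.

3.0233

Let t(s) be the expected number of purchases to first reach Brand B from state s, with t(Brand B) = 0. Conditioning on the first purchase:
t(Brand D) = 1 + 0.1·t(Brand D) + 0.5·t(Brand A)
t(Brand A) = 1 + 0.4·t(Brand D) + 0.3·t(Brand A)
Solving: t(Brand D) = 2.7907, t(Brand A) = 3.0233.
Expected purchases from Brand A to Brand B: 3.0233.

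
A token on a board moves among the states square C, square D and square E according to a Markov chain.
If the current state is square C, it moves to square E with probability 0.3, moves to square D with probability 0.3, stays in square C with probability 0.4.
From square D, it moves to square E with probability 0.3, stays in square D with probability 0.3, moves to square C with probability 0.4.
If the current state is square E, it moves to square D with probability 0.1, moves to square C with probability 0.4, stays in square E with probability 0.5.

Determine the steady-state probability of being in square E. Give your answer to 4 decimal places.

Let the stationary distribution be π with π = πP and π_1 + π_2 + π_3 = 1.
π_1 = 0.4·π_1 + 0.4·π_2 + 0.4·π_3
π_2 = 0.3·π_1 + 0.3·π_2 + 0.1·π_3
Solving with the normalization constraint gives π = (0.4000, 0.2250, 0.3750).
So the stationary probability of square E is 0.3750.

0.3750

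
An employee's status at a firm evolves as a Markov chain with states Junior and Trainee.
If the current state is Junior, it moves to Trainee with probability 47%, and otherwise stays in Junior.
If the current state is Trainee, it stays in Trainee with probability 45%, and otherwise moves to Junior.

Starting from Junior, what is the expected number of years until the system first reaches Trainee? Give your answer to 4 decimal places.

Let t(s) be the expected number of years to first reach Trainee from state s, with t(Trainee) = 0. Conditioning on the first year:
t(Junior) = 1 + 0.53·t(Junior)
Solving: t(Junior) = 2.1277.
Expected years from Junior to Trainee: 2.1277.

2.1277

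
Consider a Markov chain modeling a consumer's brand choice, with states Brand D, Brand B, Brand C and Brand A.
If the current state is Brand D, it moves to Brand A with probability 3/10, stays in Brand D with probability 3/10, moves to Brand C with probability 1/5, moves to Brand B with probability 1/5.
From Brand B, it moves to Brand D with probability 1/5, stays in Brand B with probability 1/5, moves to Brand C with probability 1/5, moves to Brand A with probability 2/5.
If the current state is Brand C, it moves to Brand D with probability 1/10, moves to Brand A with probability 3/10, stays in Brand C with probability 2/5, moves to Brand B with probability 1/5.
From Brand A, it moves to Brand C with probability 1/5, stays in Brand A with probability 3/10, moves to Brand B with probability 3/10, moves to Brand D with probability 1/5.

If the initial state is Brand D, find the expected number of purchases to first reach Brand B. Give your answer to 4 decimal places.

4.3478

Let t(s) be the expected number of purchases to first reach Brand B from state s, with t(Brand B) = 0. Conditioning on the first purchase:
t(Brand D) = 1 + 0.3·t(Brand D) + 0.2·t(Brand C) + 0.3·t(Brand A)
t(Brand C) = 1 + 0.1·t(Brand D) + 0.4·t(Brand C) + 0.3·t(Brand A)
t(Brand A) = 1 + 0.2·t(Brand D) + 0.2·t(Brand C) + 0.3·t(Brand A)
Solving: t(Brand D) = 4.3478, t(Brand C) = 4.3478, t(Brand A) = 3.9130.
Expected purchases from Brand D to Brand B: 4.3478.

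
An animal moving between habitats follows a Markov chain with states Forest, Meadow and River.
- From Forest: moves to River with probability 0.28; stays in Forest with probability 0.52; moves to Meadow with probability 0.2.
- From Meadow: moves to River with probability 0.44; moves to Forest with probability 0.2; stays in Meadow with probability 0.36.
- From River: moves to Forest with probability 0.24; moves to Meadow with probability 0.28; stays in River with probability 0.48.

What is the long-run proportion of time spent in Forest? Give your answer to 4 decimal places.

Let the stationary distribution be π with π = πP and π_1 + π_2 + π_3 = 1.
π_1 = 0.52·π_1 + 0.2·π_2 + 0.24·π_3
π_2 = 0.2·π_1 + 0.36·π_2 + 0.28·π_3
Solving with the normalization constraint gives π = (0.3180, 0.2767, 0.4053).
So the stationary probability of Forest is 0.3180.

0.3180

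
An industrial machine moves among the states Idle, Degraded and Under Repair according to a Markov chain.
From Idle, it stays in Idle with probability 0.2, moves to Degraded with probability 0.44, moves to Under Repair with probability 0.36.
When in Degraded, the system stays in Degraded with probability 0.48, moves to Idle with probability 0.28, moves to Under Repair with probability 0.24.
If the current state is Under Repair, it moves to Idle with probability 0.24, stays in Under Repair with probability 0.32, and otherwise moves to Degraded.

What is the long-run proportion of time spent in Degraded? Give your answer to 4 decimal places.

Let the stationary distribution be π with π = πP and π_1 + π_2 + π_3 = 1.
π_1 = 0.2·π_1 + 0.28·π_2 + 0.24·π_3
π_2 = 0.44·π_1 + 0.48·π_2 + 0.44·π_3
Solving with the normalization constraint gives π = (0.2484, 0.4583, 0.2933).
So the stationary probability of Degraded is 0.4583.

0.4583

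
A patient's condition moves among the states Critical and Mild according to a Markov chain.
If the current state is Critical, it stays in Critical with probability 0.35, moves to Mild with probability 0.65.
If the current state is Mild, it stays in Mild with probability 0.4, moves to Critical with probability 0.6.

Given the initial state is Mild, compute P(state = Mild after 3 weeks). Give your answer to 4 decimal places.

0.5125

Propagate the distribution vector 3 weeks from Mild.
After 0 weeks: (0.0000, 1.0000)
After 1 week: (0.6000, 0.4000)
After 2 weeks: (0.4500, 0.5500)
After 3 weeks: (0.4875, 0.5125)
P(in Mild after 3 weeks) = 0.5125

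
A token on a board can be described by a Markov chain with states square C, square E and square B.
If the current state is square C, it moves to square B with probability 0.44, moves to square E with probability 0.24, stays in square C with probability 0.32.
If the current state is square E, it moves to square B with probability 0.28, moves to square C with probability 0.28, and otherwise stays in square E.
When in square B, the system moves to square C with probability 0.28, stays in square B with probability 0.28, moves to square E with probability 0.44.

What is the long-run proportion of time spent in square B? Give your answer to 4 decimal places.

Let the stationary distribution be π with π = πP and π_1 + π_2 + π_3 = 1.
π_1 = 0.32·π_1 + 0.28·π_2 + 0.28·π_3
π_2 = 0.24·π_1 + 0.44·π_2 + 0.44·π_3
Solving with the normalization constraint gives π = (0.2917, 0.3817, 0.3267).
So the stationary probability of square B is 0.3267.

0.3267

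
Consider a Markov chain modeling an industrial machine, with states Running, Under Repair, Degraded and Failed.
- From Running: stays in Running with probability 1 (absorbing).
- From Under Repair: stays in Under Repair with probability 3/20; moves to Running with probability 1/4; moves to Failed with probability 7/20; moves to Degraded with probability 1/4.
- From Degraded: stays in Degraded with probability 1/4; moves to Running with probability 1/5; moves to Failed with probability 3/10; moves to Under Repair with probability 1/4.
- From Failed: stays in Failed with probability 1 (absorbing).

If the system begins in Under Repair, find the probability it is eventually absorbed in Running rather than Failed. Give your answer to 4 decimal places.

Let h(s) be the probability of absorption at Running starting from transient state s. Then h(Running) = 1 and h(Failed) = 0. By first-step analysis:
h(Under Repair) = 0.25·1 + 0.15·h(Under Repair) + 0.25·h(Degraded) + 0.35·0
h(Degraded) = 0.2·1 + 0.25·h(Under Repair) + 0.25·h(Degraded) + 0.3·0
Solving: h(Under Repair) = 0.4130, h(Degraded) = 0.4043.
Starting from Under Repair, the probability is 0.4130.

0.4130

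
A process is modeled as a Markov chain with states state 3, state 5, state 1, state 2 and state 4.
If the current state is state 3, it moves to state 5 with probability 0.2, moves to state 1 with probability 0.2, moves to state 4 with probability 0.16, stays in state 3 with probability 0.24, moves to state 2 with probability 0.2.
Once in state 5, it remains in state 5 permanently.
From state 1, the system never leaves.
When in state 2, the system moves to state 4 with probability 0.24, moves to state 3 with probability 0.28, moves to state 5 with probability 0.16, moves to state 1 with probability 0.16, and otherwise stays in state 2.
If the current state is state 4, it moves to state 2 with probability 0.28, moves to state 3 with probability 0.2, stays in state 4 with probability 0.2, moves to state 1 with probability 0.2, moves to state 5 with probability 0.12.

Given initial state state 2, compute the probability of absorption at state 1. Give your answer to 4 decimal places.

Let h(s) be the probability of absorption at state 1 starting from transient state s. Then h(state 1) = 1 and h(state 5) = 0. By first-step analysis:
h(state 3) = 0.24·h(state 3) + 0.2·0 + 0.2·1 + 0.2·h(state 2) + 0.16·h(state 4)
h(state 2) = 0.28·h(state 3) + 0.16·0 + 0.16·1 + 0.16·h(state 2) + 0.24·h(state 4)
h(state 4) = 0.2·h(state 3) + 0.12·0 + 0.2·1 + 0.28·h(state 2) + 0.2·h(state 4)
Solving: h(state 3) = 0.5199, h(state 2) = 0.5248, h(state 4) = 0.5637.
Starting from state 2, the probability is 0.5248.

0.5248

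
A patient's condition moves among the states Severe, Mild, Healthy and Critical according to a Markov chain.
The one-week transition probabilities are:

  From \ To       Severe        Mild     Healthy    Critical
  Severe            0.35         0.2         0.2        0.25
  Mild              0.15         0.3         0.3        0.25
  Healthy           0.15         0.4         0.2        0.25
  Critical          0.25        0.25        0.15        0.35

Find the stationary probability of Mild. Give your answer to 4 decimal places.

Let the stationary distribution be π with π = πP and π_1 + π_2 + π_3 + π_4 = 1.
π_1 = 0.35·π_1 + 0.15·π_2 + 0.15·π_3 + 0.25·π_4
π_2 = 0.2·π_1 + 0.3·π_2 + 0.4·π_3 + 0.25·π_4
π_3 = 0.2·π_1 + 0.3·π_2 + 0.2·π_3 + 0.15·π_4
Solving with the normalization constraint gives π = (0.2222, 0.2854, 0.2146, 0.2778).
So the stationary probability of Mild is 0.2854.

0.2854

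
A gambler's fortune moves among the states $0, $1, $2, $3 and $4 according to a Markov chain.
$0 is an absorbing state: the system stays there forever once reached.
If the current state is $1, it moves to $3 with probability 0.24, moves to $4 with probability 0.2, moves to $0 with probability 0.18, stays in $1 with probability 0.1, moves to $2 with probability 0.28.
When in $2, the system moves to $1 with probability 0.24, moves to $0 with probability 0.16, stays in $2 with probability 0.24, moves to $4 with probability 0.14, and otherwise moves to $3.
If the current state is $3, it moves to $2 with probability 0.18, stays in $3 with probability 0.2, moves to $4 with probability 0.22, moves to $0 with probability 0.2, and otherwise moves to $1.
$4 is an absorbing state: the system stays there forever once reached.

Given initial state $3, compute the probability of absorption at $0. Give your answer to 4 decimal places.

0.4851

Let h(s) be the probability of absorption at $0 starting from transient state s. Then h($0) = 1 and h($4) = 0. By first-step analysis:
h($1) = 0.18·1 + 0.1·h($1) + 0.28·h($2) + 0.24·h($3) + 0.2·0
h($2) = 0.16·1 + 0.24·h($1) + 0.24·h($2) + 0.22·h($3) + 0.14·0
h($3) = 0.2·1 + 0.2·h($1) + 0.18·h($2) + 0.2·h($3) + 0.22·0
Solving: h($1) = 0.4863, h($2) = 0.5045, h($3) = 0.4851.
Starting from $3, the probability is 0.4851.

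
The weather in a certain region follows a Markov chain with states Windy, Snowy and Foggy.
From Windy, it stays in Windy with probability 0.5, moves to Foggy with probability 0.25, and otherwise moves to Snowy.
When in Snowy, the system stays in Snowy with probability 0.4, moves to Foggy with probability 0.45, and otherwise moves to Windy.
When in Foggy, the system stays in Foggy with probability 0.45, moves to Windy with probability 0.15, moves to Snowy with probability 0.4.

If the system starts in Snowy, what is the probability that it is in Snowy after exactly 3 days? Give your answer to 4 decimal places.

Propagate the distribution vector 3 days from Snowy.
After 0 days: (0.0000, 1.0000, 0.0000)
After 1 day: (0.1500, 0.4000, 0.4500)
After 2 days: (0.2025, 0.3775, 0.4200)
After 3 days: (0.2209, 0.3696, 0.4095)
P(in Snowy after 3 days) = 0.3696

0.3696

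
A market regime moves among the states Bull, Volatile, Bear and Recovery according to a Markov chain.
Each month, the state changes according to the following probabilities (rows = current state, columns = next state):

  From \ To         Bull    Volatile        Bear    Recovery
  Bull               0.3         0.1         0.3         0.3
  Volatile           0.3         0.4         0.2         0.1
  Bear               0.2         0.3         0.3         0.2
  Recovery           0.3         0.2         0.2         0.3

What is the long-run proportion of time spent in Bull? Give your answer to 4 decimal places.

Let the stationary distribution be π with π = πP and π_1 + π_2 + π_3 + π_4 = 1.
π_1 = 0.3·π_1 + 0.3·π_2 + 0.2·π_3 + 0.3·π_4
π_2 = 0.1·π_1 + 0.4·π_2 + 0.3·π_3 + 0.2·π_4
π_3 = 0.3·π_1 + 0.2·π_2 + 0.3·π_3 + 0.2·π_4
Solving with the normalization constraint gives π = (0.2747, 0.2473, 0.2527, 0.2253).
So the stationary probability of Bull is 0.2747.

0.2747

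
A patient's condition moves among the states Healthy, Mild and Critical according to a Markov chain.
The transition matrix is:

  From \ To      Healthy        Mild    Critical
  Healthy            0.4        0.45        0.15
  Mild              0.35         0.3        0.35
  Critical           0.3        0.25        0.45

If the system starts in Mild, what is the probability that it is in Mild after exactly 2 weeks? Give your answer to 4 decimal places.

0.3350

Sum over the intermediate state after 1 week:
P = P(Mild→Healthy)·P(Healthy→Mild) + P(Mild→Mild)·P(Mild→Mild) + P(Mild→Critical)·P(Critical→Mild)
  = 0.35×0.45 + 0.3×0.3 + 0.35×0.25
  = 0.1575 + 0.0900 + 0.0875 = 0.3350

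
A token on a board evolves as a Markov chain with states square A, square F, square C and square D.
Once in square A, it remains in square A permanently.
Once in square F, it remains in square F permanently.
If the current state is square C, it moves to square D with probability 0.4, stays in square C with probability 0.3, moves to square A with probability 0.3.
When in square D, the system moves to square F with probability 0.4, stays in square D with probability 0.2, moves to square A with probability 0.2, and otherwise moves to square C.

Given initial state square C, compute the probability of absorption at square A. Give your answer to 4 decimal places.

Let h(s) be the probability of absorption at square A starting from transient state s. Then h(square A) = 1 and h(square F) = 0. By first-step analysis:
h(square C) = 0.3·1 + 0.3·h(square C) + 0.4·h(square D)
h(square D) = 0.2·1 + 0.4·0 + 0.2·h(square C) + 0.2·h(square D)
Solving: h(square C) = 0.6667, h(square D) = 0.4167.
Starting from square C, the probability is 0.6667.

0.6667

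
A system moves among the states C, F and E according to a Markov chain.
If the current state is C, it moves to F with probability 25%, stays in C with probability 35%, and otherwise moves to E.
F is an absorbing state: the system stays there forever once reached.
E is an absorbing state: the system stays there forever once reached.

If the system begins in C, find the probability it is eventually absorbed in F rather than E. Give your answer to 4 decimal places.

0.3846

Let h(s) be the probability of absorption at F starting from transient state s. Then h(F) = 1 and h(E) = 0. By first-step analysis:
h(C) = 0.35·h(C) + 0.25·1 + 0.4·0
Solving: h(C) = 0.3846.
Starting from C, the probability is 0.3846.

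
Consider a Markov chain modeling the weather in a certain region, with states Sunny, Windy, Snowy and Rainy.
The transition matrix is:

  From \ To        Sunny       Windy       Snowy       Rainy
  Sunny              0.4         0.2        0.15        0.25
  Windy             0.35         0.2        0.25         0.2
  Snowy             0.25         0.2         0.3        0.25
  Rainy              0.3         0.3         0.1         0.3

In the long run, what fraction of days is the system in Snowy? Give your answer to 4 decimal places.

0.1882

Let the stationary distribution be π with π = πP and π_1 + π_2 + π_3 + π_4 = 1.
π_1 = 0.4·π_1 + 0.35·π_2 + 0.25·π_3 + 0.3·π_4
π_2 = 0.2·π_1 + 0.2·π_2 + 0.2·π_3 + 0.3·π_4
π_3 = 0.15·π_1 + 0.25·π_2 + 0.3·π_3 + 0.1·π_4
Solving with the normalization constraint gives π = (0.3354, 0.2251, 0.1882, 0.2513).
So the stationary probability of Snowy is 0.1882.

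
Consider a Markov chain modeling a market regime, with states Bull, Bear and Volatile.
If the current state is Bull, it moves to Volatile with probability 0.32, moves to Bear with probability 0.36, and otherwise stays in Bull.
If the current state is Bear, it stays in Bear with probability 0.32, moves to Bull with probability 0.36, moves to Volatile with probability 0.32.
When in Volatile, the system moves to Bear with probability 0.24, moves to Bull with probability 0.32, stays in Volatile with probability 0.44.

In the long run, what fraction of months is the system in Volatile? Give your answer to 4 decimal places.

0.3636

Let the stationary distribution be π with π = πP and π_1 + π_2 + π_3 = 1.
π_1 = 0.32·π_1 + 0.36·π_2 + 0.32·π_3
π_2 = 0.36·π_1 + 0.32·π_2 + 0.24·π_3
Solving with the normalization constraint gives π = (0.3322, 0.3042, 0.3636).
So the stationary probability of Volatile is 0.3636.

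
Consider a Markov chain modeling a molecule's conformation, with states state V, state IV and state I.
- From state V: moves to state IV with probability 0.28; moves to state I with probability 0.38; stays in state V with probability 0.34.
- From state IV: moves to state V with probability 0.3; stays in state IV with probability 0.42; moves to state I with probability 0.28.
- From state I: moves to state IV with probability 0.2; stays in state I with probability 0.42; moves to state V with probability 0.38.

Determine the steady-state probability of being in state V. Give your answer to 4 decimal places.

Let the stationary distribution be π with π = πP and π_1 + π_2 + π_3 = 1.
π_1 = 0.34·π_1 + 0.3·π_2 + 0.38·π_3
π_2 = 0.28·π_1 + 0.42·π_2 + 0.2·π_3
Solving with the normalization constraint gives π = (0.3430, 0.2916, 0.3655).
So the stationary probability of state V is 0.3430.

0.3430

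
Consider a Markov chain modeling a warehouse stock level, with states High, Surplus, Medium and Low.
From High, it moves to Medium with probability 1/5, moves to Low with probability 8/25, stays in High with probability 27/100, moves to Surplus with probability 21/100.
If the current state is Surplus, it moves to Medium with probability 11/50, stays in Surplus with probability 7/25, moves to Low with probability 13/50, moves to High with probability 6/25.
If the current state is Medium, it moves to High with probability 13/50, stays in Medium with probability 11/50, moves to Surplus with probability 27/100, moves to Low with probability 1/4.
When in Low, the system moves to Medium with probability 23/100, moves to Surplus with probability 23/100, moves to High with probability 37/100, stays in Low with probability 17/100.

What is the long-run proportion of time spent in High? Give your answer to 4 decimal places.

0.2857

Let the stationary distribution be π with π = πP and π_1 + π_2 + π_3 + π_4 = 1.
π_1 = 0.27·π_1 + 0.24·π_2 + 0.26·π_3 + 0.37·π_4
π_2 = 0.21·π_1 + 0.28·π_2 + 0.27·π_3 + 0.23·π_4
π_3 = 0.2·π_1 + 0.22·π_2 + 0.22·π_3 + 0.23·π_4
Solving with the normalization constraint gives π = (0.2857, 0.2452, 0.2168, 0.2523).
So the stationary probability of High is 0.2857.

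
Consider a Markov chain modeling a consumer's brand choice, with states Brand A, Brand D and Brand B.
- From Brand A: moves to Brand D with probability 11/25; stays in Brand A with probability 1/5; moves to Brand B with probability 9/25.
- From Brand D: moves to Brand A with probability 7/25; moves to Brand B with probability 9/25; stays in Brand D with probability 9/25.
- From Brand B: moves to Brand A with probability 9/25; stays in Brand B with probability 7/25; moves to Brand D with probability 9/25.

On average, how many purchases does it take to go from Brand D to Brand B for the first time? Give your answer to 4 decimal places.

Let t(s) be the expected number of purchases to first reach Brand B from state s, with t(Brand B) = 0. Conditioning on the first purchase:
t(Brand A) = 1 + 0.2·t(Brand A) + 0.44·t(Brand D)
t(Brand D) = 1 + 0.28·t(Brand A) + 0.36·t(Brand D)
Solving: t(Brand A) = 2.7778, t(Brand D) = 2.7778.
Expected purchases from Brand D to Brand B: 2.7778.

2.7778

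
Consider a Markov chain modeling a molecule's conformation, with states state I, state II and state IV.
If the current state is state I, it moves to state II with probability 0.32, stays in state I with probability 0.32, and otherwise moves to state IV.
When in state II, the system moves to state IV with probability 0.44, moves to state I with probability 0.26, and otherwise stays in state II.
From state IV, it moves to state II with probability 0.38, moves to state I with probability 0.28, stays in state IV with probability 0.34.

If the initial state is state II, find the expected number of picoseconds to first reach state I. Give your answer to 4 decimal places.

Let t(s) be the expected number of picoseconds to first reach state I from state s, with t(state I) = 0. Conditioning on the first picosecond:
t(state II) = 1 + 0.3·t(state II) + 0.44·t(state IV)
t(state IV) = 1 + 0.38·t(state II) + 0.34·t(state IV)
Solving: t(state II) = 3.7313, t(state IV) = 3.6635.
Expected picoseconds from state II to state I: 3.7313.

3.7313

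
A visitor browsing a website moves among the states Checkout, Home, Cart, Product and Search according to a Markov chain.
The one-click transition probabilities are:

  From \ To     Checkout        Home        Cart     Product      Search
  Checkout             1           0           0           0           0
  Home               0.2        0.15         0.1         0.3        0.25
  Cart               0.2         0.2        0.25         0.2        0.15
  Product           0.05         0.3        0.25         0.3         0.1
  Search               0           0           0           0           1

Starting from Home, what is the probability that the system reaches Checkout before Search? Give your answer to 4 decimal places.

Let h(s) be the probability of absorption at Checkout starting from transient state s. Then h(Checkout) = 1 and h(Search) = 0. By first-step analysis:
h(Home) = 0.2·1 + 0.15·h(Home) + 0.1·h(Cart) + 0.3·h(Product) + 0.25·0
h(Cart) = 0.2·1 + 0.2·h(Home) + 0.25·h(Cart) + 0.2·h(Product) + 0.15·0
h(Product) = 0.05·1 + 0.3·h(Home) + 0.25·h(Cart) + 0.3·h(Product) + 0.1·0
Solving: h(Home) = 0.4523, h(Cart) = 0.5062, h(Product) = 0.4461.
Starting from Home, the probability is 0.4523.

0.4523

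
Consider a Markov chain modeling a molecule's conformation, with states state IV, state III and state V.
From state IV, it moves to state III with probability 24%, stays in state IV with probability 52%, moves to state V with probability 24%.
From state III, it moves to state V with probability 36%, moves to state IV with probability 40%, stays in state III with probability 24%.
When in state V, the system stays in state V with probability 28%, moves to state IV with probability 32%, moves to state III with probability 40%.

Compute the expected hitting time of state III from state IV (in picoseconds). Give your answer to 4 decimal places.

Let t(s) be the expected number of picoseconds to first reach state III from state s, with t(state III) = 0. Conditioning on the first picosecond:
t(state IV) = 1 + 0.52·t(state IV) + 0.24·t(state V)
t(state V) = 1 + 0.32·t(state IV) + 0.28·t(state V)
Solving: t(state IV) = 3.5714, t(state V) = 2.9762.
Expected picoseconds from state IV to state III: 3.5714.

3.5714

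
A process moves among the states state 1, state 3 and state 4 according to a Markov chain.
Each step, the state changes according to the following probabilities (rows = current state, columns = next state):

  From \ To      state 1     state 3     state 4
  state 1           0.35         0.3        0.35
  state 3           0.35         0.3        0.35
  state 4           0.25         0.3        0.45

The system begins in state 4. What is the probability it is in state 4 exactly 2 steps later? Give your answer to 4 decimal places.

Sum over the intermediate state after 1 step:
P = P(state 4→state 1)·P(state 1→state 4) + P(state 4→state 3)·P(state 3→state 4) + P(state 4→state 4)·P(state 4→state 4)
  = 0.25×0.35 + 0.3×0.35 + 0.45×0.45
  = 0.0875 + 0.1050 + 0.2025 = 0.3950

0.3950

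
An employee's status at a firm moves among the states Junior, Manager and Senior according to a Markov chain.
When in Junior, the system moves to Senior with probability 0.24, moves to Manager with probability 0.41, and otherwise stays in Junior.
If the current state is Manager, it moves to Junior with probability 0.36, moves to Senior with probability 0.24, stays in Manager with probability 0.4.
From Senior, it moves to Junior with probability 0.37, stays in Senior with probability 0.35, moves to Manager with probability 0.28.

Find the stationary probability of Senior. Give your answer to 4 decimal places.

0.2697

Let the stationary distribution be π with π = πP and π_1 + π_2 + π_3 = 1.
π_1 = 0.35·π_1 + 0.36·π_2 + 0.37·π_3
π_2 = 0.41·π_1 + 0.4·π_2 + 0.28·π_3
Solving with the normalization constraint gives π = (0.3591, 0.3712, 0.2697).
So the stationary probability of Senior is 0.2697.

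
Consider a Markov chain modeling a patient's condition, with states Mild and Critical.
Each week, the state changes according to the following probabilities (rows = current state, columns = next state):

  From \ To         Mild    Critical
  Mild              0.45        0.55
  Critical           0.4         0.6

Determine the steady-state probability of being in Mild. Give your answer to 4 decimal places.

Let the stationary distribution be π with π = πP and π_1 + π_2 = 1.
π_1 = 0.45·π_1 + 0.4·π_2
Solving with the normalization constraint gives π = (0.4211, 0.5789).
So the stationary probability of Mild is 0.4211.

0.4211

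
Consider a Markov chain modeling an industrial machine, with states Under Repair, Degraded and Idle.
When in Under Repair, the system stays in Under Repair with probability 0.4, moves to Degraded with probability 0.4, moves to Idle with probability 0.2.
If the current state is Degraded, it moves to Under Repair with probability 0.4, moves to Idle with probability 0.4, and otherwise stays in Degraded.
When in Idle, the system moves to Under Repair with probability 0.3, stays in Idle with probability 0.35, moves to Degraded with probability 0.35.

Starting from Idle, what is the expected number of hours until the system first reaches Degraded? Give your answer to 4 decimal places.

Let t(s) be the expected number of hours to first reach Degraded from state s, with t(Degraded) = 0. Conditioning on the first hour:
t(Under Repair) = 1 + 0.4·t(Under Repair) + 0.2·t(Idle)
t(Idle) = 1 + 0.3·t(Under Repair) + 0.35·t(Idle)
Solving: t(Under Repair) = 2.5758, t(Idle) = 2.7273.
Expected hours from Idle to Degraded: 2.7273.

2.7273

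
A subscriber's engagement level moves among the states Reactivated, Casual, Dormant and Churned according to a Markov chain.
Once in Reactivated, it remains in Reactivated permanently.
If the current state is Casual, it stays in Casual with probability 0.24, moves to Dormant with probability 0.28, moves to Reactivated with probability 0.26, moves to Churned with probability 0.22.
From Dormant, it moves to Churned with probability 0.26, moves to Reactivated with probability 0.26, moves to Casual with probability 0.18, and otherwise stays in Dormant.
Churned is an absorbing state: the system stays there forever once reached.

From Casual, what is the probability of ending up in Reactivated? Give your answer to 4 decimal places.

0.5291

Let h(s) be the probability of absorption at Reactivated starting from transient state s. Then h(Reactivated) = 1 and h(Churned) = 0. By first-step analysis:
h(Casual) = 0.26·1 + 0.24·h(Casual) + 0.28·h(Dormant) + 0.22·0
h(Dormant) = 0.26·1 + 0.18·h(Casual) + 0.3·h(Dormant) + 0.26·0
Solving: h(Casual) = 0.5291, h(Dormant) = 0.5075.
Starting from Casual, the probability is 0.5291.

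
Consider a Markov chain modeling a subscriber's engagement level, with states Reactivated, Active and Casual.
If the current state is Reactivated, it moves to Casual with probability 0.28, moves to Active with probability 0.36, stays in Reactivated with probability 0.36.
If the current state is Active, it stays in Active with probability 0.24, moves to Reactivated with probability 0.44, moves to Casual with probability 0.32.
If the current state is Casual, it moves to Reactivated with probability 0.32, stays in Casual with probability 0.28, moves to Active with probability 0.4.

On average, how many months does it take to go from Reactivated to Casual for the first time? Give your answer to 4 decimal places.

3.4146

Let t(s) be the expected number of months to first reach Casual from state s, with t(Casual) = 0. Conditioning on the first month:
t(Reactivated) = 1 + 0.36·t(Reactivated) + 0.36·t(Active)
t(Active) = 1 + 0.44·t(Reactivated) + 0.24·t(Active)
Solving: t(Reactivated) = 3.4146, t(Active) = 3.2927.
Expected months from Reactivated to Casual: 3.4146.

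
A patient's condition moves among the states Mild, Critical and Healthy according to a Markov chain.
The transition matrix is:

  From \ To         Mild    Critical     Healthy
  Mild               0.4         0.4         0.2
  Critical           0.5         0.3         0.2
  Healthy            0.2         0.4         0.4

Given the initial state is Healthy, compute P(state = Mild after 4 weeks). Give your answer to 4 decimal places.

Propagate the distribution vector 4 weeks from Healthy.
After 0 weeks: (0.0000, 0.0000, 1.0000)
After 1 week: (0.2000, 0.4000, 0.4000)
After 2 weeks: (0.3600, 0.3600, 0.2800)
After 3 weeks: (0.3800, 0.3640, 0.2560)
After 4 weeks: (0.3852, 0.3636, 0.2512)
P(in Mild after 4 weeks) = 0.3852

0.3852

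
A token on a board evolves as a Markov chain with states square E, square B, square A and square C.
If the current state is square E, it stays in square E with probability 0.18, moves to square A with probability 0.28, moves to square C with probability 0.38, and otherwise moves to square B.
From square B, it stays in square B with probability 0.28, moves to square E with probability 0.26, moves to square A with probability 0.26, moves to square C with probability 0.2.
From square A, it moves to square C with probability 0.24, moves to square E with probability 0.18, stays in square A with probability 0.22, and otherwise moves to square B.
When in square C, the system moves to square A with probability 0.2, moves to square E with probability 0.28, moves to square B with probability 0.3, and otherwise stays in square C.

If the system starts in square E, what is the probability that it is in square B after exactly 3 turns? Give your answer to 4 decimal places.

Propagate the distribution vector 3 turns from square E.
After 0 turns: (1.0000, 0.0000, 0.0000, 0.0000)
After 1 turn: (0.1800, 0.1600, 0.2800, 0.3800)
After 2 turns: (0.2308, 0.2884, 0.2296, 0.2512)
After 3 turns: (0.2282, 0.2757, 0.2404, 0.2558)
P(in square B after 3 turns) = 0.2757

0.2757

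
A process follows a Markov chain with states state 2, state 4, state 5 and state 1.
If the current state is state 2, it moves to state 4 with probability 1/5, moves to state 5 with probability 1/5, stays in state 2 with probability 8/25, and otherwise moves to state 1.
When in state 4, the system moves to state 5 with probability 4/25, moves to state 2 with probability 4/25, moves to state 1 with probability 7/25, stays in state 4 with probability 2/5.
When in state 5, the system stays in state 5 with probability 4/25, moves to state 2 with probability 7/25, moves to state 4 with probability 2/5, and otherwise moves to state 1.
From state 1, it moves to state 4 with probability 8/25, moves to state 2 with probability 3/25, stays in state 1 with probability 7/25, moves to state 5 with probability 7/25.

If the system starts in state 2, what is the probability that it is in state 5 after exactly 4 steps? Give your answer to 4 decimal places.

0.1990

Propagate the distribution vector 4 steps from state 2.
After 0 steps: (1.0000, 0.0000, 0.0000, 0.0000)
After 1 step: (0.3200, 0.2000, 0.2000, 0.2800)
After 2 steps: (0.2240, 0.3136, 0.2064, 0.2560)
After 3 steps: (0.2104, 0.3347, 0.1997, 0.2552)
After 4 steps: (0.2074, 0.3375, 0.1990, 0.2560)
P(in state 5 after 4 steps) = 0.1990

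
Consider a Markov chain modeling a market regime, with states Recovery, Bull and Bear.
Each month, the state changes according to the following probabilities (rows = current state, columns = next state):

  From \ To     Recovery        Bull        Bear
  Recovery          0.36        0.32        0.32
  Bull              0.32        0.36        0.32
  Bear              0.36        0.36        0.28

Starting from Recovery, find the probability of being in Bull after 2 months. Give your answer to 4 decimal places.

Sum over the intermediate state after 1 month:
P = P(Recovery→Recovery)·P(Recovery→Bull) + P(Recovery→Bull)·P(Bull→Bull) + P(Recovery→Bear)·P(Bear→Bull)
  = 0.36×0.32 + 0.32×0.36 + 0.32×0.36
  = 0.1152 + 0.1152 + 0.1152 = 0.3456

0.3456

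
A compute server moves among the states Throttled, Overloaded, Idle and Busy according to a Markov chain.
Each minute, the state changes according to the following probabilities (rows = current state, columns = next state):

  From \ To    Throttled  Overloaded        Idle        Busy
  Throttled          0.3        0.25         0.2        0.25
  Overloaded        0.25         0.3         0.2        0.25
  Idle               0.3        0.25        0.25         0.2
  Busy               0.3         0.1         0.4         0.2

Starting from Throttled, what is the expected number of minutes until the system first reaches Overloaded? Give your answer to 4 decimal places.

4.6269

Let t(s) be the expected number of minutes to first reach Overloaded from state s, with t(Overloaded) = 0. Conditioning on the first minute:
t(Throttled) = 1 + 0.3·t(Throttled) + 0.2·t(Idle) + 0.25·t(Busy)
t(Idle) = 1 + 0.3·t(Throttled) + 0.25·t(Idle) + 0.2·t(Busy)
t(Busy) = 1 + 0.3·t(Throttled) + 0.4·t(Idle) + 0.2·t(Busy)
Solving: t(Throttled) = 4.6269, t(Idle) = 4.5924, t(Busy) = 5.2813.
Expected minutes from Throttled to Overloaded: 4.6269.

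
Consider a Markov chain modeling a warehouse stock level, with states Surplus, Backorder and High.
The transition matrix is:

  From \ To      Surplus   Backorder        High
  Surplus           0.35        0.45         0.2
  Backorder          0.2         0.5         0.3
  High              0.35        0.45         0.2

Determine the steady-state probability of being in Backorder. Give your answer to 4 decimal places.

Let the stationary distribution be π with π = πP and π_1 + π_2 + π_3 = 1.
π_1 = 0.35·π_1 + 0.2·π_2 + 0.35·π_3
π_2 = 0.45·π_1 + 0.5·π_2 + 0.45·π_3
Solving with the normalization constraint gives π = (0.2789, 0.4737, 0.2474).
So the stationary probability of Backorder is 0.4737.

0.4737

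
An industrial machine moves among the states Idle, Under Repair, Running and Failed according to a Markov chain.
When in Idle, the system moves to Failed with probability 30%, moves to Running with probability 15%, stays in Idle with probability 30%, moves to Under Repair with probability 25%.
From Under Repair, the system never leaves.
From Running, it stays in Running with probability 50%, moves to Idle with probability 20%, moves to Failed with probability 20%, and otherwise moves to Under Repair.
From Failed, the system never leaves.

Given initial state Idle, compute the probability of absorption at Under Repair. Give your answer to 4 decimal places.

0.4375

Let h(s) be the probability of absorption at Under Repair starting from transient state s. Then h(Under Repair) = 1 and h(Failed) = 0. By first-step analysis:
h(Idle) = 0.3·h(Idle) + 0.25·1 + 0.15·h(Running) + 0.3·0
h(Running) = 0.2·h(Idle) + 0.1·1 + 0.5·h(Running) + 0.2·0
Solving: h(Idle) = 0.4375, h(Running) = 0.3750.
Starting from Idle, the probability is 0.4375.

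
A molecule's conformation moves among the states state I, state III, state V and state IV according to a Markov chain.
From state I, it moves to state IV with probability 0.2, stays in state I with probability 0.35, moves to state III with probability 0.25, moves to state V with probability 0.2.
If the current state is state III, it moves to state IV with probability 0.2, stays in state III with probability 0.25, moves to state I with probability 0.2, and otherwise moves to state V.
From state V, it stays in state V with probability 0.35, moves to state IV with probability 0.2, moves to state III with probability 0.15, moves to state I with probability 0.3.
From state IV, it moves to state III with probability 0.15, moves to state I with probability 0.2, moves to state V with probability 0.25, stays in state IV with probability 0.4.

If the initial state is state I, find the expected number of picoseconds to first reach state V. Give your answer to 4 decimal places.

Let t(s) be the expected number of picoseconds to first reach state V from state s, with t(state V) = 0. Conditioning on the first picosecond:
t(state I) = 1 + 0.35·t(state I) + 0.25·t(state III) + 0.2·t(state IV)
t(state III) = 1 + 0.2·t(state I) + 0.25·t(state III) + 0.2·t(state IV)
t(state IV) = 1 + 0.2·t(state I) + 0.15·t(state III) + 0.4·t(state IV)
Solving: t(state I) = 4.0609, t(state III) = 3.4518, t(state IV) = 3.8832.
Expected picoseconds from state I to state V: 4.0609.

4.0609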